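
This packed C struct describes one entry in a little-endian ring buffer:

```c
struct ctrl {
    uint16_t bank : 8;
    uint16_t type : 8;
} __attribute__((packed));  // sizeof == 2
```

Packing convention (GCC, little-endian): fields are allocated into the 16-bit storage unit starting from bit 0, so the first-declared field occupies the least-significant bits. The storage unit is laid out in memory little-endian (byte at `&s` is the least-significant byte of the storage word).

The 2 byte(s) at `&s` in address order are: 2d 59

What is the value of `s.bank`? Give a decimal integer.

[0]=0x2d [1]=0x59 (little-endian) → word 0x592d
bank:8 @ bit 0 → (0x592d>>0)&0xff = 0x2d  ←
type:8 @ bit 8 → (0x592d>>8)&0xff = 0x59

45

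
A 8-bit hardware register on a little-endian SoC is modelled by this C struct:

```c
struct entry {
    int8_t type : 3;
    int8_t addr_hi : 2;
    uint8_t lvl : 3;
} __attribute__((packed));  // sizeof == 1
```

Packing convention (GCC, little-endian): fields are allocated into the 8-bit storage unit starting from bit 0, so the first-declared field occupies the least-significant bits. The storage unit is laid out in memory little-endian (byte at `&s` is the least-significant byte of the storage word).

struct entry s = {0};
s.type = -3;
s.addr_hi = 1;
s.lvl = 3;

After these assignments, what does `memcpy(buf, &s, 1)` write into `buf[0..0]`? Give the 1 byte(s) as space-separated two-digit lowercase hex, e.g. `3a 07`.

[0+:3] type=-3 & 0x7 = 0x5; word=0x05
[3+:2] addr_hi=1 & 0x3 = 0x1; word=0x0d
[5+:3] lvl=3 & 0x7 = 0x3; word=0x6d
word = 0x6d → little-endian bytes:
  [0]=0x6d

6d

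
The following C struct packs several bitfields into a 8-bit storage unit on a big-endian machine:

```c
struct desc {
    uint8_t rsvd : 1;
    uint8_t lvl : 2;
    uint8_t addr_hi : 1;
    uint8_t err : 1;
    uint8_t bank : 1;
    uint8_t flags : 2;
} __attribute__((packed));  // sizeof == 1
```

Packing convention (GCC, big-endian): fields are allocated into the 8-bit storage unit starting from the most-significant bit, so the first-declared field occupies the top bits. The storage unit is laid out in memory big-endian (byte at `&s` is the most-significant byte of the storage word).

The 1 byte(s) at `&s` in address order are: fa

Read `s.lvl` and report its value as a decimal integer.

[0]=0xfa (big-endian) → word 0xfa
rsvd:1 @ bit 7 → (0xfa>>7)&0x1 = 0x1
lvl:2 @ bit 5 → (0xfa>>5)&0x3 = 0x3  ←
addr_hi:1 @ bit 4 → (0xfa>>4)&0x1 = 0x1
err:1 @ bit 3 → (0xfa>>3)&0x1 = 0x1
bank:1 @ bit 2 → (0xfa>>2)&0x1 = 0x0
flags:2 @ bit 0 → (0xfa>>0)&0x3 = 0x2

3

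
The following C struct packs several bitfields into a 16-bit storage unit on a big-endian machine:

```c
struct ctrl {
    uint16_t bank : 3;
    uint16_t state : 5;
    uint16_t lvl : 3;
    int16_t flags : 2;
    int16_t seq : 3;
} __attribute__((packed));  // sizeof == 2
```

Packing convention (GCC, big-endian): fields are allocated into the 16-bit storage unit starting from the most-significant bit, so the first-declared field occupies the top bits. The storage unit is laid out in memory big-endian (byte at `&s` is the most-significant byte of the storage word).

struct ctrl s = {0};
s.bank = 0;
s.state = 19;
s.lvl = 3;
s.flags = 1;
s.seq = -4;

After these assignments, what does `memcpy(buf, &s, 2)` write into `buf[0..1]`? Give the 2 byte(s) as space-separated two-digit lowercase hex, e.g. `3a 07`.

13 6c

bank (3b) val=0 bits=0x0 at bit 13: 0x0000
state (5b) val=19 bits=0x13 at bit 8: 0x1300
lvl (3b) val=3 bits=0x3 at bit 5: 0x1360
flags (2b) val=1 bits=0x1 at bit 3: 0x1368
seq (3b) val=-4 bits=0x4 at bit 0: 0x136c
word = 0x136c → big-endian bytes:
  [0]=0x13  [1]=0x6c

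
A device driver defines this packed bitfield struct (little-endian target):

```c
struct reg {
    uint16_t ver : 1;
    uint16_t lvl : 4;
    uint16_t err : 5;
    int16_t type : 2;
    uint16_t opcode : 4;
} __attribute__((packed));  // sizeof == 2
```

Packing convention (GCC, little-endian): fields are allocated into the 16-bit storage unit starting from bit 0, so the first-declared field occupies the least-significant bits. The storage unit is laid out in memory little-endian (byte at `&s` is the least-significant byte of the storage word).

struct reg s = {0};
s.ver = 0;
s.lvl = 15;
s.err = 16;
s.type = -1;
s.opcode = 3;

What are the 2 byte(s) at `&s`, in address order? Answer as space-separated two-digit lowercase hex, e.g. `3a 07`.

ver (1b) val=0 bits=0x0 at bit 0: 0x0000
lvl (4b) val=15 bits=0xf at bit 1: 0x001e
err (5b) val=16 bits=0x10 at bit 5: 0x021e
type (2b) val=-1 bits=0x3 at bit 10: 0x0e1e
opcode (4b) val=3 bits=0x3 at bit 12: 0x3e1e
word = 0x3e1e → little-endian bytes:
  [0]=0x1e  [1]=0x3e

1e 3e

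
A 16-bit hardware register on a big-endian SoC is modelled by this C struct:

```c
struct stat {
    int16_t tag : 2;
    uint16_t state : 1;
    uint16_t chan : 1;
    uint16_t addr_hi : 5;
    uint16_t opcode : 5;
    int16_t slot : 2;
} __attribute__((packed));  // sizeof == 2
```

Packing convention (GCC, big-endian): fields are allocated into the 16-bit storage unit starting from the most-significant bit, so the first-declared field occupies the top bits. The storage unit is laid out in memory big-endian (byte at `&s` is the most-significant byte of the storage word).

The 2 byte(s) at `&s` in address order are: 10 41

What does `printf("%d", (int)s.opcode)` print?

[0]=0x10 [1]=0x41 (big-endian) → word 0x1041
tag [14+:2] = (word>>14) & 0x3 = 0
state [13+:1] = (word>>13) & 0x1 = 0
chan [12+:1] = (word>>12) & 0x1 = 1
addr_hi [7+:5] = (word>>7) & 0x1f = 0
opcode [2+:5] = (word>>2) & 0x1f = 16  ←
slot [0+:2] = (word>>0) & 0x3 = 1

16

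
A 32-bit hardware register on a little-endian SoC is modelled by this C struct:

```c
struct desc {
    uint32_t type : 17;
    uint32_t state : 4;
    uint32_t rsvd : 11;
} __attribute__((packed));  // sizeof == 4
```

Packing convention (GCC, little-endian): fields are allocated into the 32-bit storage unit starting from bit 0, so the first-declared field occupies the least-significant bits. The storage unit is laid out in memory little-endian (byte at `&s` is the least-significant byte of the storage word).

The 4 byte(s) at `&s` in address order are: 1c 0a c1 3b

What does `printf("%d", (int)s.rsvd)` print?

478

[0]=0x1c [1]=0x0a [2]=0xc1 [3]=0x3b (little-endian) → word 0x3bc10a1c
type [0+:17] = (word>>0) & 0x1ffff = 68124
state [17+:4] = (word>>17) & 0xf = 0
rsvd [21+:11] = (word>>21) & 0x7ff = 478  ←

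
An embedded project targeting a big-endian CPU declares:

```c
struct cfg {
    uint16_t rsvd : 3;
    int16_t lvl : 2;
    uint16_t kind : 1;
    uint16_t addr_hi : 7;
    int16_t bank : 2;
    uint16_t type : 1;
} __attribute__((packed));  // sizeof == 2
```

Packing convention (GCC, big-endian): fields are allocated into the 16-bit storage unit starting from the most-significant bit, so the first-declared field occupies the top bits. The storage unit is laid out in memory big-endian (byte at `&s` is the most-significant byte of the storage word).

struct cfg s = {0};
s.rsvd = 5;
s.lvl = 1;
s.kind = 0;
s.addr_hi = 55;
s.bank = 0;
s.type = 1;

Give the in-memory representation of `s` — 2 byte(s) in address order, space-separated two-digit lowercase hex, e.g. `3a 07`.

a9 b9

rsvd:3 = 5 → 0x5 << 13 → word 0xa000
lvl:2 = 1 → 0x1 << 11 → word 0xa800
kind:1 = 0 → 0x0 << 10 → word 0xa800
addr_hi:7 = 55 → 0x37 << 3 → word 0xa9b8
bank:2 = 0 → 0x0 << 1 → word 0xa9b8
type:1 = 1 → 0x1 << 0 → word 0xa9b9
word = 0xa9b9 → big-endian bytes:
  [0]=0xa9  [1]=0xb9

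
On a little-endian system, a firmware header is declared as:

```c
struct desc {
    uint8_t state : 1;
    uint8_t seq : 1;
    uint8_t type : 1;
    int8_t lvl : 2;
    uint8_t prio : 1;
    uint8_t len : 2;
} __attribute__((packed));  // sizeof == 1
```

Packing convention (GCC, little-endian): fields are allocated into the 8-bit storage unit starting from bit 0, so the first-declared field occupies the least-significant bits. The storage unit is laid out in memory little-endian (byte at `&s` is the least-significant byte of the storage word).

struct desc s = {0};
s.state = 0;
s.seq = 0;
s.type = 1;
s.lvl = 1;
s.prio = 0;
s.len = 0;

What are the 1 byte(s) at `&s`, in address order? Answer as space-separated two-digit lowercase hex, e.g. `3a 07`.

0c

state (1b) val=0 bits=0x0 at bit 0: 0x00
seq (1b) val=0 bits=0x0 at bit 1: 0x00
type (1b) val=1 bits=0x1 at bit 2: 0x04
lvl (2b) val=1 bits=0x1 at bit 3: 0x0c
prio (1b) val=0 bits=0x0 at bit 5: 0x0c
len (2b) val=0 bits=0x0 at bit 6: 0x0c
word = 0x0c → little-endian bytes:
  [0]=0x0c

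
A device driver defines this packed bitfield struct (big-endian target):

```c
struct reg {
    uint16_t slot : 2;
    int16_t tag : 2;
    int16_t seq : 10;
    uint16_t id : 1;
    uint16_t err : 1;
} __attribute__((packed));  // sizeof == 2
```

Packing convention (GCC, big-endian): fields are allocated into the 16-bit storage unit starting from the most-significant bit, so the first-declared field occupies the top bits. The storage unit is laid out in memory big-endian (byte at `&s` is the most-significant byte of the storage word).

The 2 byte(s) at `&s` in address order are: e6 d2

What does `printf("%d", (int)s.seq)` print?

436

[0]=0xe6 [1]=0xd2 (big-endian) → word 0xe6d2
slot [14+:2] = (word>>14) & 0x3 = 3
tag [12+:2] = (word>>12) & 0x3 = 2
seq [2+:10] = (word>>2) & 0x3ff = 436  ←
id [1+:1] = (word>>1) & 0x1 = 1
err [0+:1] = (word>>0) & 0x1 = 0
seq signed 10b, MSB=0: value = 436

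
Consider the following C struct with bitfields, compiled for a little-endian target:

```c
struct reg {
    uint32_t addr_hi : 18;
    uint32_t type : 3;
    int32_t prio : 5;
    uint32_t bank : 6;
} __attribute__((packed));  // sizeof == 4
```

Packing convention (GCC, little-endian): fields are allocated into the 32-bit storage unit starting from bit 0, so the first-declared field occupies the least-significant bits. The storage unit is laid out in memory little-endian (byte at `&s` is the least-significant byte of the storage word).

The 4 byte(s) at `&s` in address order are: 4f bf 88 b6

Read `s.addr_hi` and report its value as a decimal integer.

[0]=0x4f [1]=0xbf [2]=0x88 [3]=0xb6 (little-endian) → word 0xb688bf4f
addr_hi [0+:18] = (word>>0) & 0x3ffff = 48975  ←
type [18+:3] = (word>>18) & 0x7 = 2
prio [21+:5] = (word>>21) & 0x1f = 20
bank [26+:6] = (word>>26) & 0x3f = 45

48975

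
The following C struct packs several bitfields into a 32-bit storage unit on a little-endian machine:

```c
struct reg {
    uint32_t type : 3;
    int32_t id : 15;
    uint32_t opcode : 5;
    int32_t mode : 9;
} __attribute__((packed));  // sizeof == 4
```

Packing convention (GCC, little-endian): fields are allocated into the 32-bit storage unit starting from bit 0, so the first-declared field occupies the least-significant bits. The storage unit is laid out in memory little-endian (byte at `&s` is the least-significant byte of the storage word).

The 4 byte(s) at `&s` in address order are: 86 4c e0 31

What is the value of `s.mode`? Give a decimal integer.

99

[0]=0x86 [1]=0x4c [2]=0xe0 [3]=0x31 (little-endian) → word 0x31e04c86
type [0+:3] = (word>>0) & 0x7 = 6
id [3+:15] = (word>>3) & 0x7fff = 2448
opcode [18+:5] = (word>>18) & 0x1f = 24
mode [23+:9] = (word>>23) & 0x1ff = 99  ←
mode signed 9b, MSB=0: value = 99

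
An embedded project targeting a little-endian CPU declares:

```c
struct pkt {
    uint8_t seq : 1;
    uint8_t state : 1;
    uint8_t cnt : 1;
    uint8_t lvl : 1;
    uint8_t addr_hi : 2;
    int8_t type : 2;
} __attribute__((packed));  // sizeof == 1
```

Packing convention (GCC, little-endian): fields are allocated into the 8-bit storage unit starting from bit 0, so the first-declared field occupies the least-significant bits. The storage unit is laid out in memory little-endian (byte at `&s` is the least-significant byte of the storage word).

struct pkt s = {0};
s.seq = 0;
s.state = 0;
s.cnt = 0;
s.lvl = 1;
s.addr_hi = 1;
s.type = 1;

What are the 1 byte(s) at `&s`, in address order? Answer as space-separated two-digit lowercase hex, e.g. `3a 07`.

seq (1b) val=0 bits=0x0 at bit 0: 0x00
state (1b) val=0 bits=0x0 at bit 1: 0x00
cnt (1b) val=0 bits=0x0 at bit 2: 0x00
lvl (1b) val=1 bits=0x1 at bit 3: 0x08
addr_hi (2b) val=1 bits=0x1 at bit 4: 0x18
type (2b) val=1 bits=0x1 at bit 6: 0x58
word = 0x58 → little-endian bytes:
  [0]=0x58

58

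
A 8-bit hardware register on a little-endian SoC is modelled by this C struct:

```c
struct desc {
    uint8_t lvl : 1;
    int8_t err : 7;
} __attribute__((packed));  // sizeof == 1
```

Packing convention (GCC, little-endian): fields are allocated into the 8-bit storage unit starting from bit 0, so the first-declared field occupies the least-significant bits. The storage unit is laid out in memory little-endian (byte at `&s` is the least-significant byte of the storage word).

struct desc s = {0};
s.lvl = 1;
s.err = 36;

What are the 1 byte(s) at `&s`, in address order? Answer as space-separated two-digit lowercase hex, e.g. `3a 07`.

[0+:1] lvl=1 & 0x1 = 0x1; word=0x01
[1+:7] err=36 & 0x7f = 0x24; word=0x49
word = 0x49 → little-endian bytes:
  [0]=0x49

49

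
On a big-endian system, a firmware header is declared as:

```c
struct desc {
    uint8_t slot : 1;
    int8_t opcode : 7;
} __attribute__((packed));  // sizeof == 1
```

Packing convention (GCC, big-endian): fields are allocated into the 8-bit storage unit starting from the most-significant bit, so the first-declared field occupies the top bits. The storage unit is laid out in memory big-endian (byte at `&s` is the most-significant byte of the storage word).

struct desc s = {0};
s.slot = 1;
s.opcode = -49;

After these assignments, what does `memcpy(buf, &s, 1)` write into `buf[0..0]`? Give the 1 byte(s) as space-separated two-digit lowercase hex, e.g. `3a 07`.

[7+:1] slot=1 & 0x1 = 0x1; word=0x80
[0+:7] opcode=-49 & 0x7f = 0x4f; word=0xcf
word = 0xcf → big-endian bytes:
  [0]=0xcf

cf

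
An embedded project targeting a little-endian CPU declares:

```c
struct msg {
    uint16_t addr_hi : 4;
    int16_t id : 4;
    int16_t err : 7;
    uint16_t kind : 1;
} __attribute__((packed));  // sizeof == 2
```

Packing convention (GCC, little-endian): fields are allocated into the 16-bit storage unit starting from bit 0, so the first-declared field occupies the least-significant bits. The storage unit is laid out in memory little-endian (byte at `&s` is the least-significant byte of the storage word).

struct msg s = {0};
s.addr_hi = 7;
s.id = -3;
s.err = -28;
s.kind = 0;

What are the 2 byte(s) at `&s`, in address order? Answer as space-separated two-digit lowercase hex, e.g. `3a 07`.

[0+:4] addr_hi=7 & 0xf = 0x7; word=0x0007
[4+:4] id=-3 & 0xf = 0xd; word=0x00d7
[8+:7] err=-28 & 0x7f = 0x64; word=0x64d7
[15+:1] kind=0 & 0x1 = 0x0; word=0x64d7
word = 0x64d7 → little-endian bytes:
  [0]=0xd7  [1]=0x64

d7 64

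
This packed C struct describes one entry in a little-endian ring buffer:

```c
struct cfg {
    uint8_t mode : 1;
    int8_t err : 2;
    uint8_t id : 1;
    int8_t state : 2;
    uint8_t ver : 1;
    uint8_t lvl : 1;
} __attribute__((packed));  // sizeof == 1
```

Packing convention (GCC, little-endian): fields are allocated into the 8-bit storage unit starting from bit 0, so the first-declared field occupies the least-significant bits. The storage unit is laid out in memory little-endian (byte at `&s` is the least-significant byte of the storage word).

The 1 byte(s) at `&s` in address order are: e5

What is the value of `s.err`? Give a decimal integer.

[0]=0xe5 (little-endian) → word 0xe5
mode [0+:1] = (word>>0) & 0x1 = 1
err [1+:2] = (word>>1) & 0x3 = 2  ←
id [3+:1] = (word>>3) & 0x1 = 0
state [4+:2] = (word>>4) & 0x3 = 2
ver [6+:1] = (word>>6) & 0x1 = 1
lvl [7+:1] = (word>>7) & 0x1 = 1
err signed 2b, MSB=1: 2 - 4 = -2

-2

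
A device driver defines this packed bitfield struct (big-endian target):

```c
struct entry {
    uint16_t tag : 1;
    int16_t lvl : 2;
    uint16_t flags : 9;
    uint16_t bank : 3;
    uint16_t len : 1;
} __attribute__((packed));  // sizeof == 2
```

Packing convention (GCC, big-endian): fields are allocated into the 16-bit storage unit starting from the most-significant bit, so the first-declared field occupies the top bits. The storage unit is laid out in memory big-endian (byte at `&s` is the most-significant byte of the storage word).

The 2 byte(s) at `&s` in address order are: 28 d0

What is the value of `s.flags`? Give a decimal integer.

[0]=0x28 [1]=0xd0 (big-endian) → word 0x28d0
tag:1 @ bit 15 → (0x28d0>>15)&0x1 = 0x0
lvl:2 @ bit 13 → (0x28d0>>13)&0x3 = 0x1
flags:9 @ bit 4 → (0x28d0>>4)&0x1ff = 0x8d  ←
bank:3 @ bit 1 → (0x28d0>>1)&0x7 = 0x0
len:1 @ bit 0 → (0x28d0>>0)&0x1 = 0x0

141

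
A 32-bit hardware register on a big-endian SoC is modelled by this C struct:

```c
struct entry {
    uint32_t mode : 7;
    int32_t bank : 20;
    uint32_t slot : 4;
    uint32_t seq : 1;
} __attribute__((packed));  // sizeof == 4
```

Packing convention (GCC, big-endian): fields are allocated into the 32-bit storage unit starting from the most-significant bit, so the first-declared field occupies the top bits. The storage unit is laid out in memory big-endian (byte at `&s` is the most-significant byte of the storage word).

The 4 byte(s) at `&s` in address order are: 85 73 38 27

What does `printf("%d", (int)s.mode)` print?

[0]=0x85 [1]=0x73 [2]=0x38 [3]=0x27 (big-endian) → word 0x85733827
mode:7 @ bit 25 → (0x85733827>>25)&0x7f = 0x42  ←
bank:20 @ bit 5 → (0x85733827>>5)&0xfffff = 0xb99c1
slot:4 @ bit 1 → (0x85733827>>1)&0xf = 0x3
seq:1 @ bit 0 → (0x85733827>>0)&0x1 = 0x1

66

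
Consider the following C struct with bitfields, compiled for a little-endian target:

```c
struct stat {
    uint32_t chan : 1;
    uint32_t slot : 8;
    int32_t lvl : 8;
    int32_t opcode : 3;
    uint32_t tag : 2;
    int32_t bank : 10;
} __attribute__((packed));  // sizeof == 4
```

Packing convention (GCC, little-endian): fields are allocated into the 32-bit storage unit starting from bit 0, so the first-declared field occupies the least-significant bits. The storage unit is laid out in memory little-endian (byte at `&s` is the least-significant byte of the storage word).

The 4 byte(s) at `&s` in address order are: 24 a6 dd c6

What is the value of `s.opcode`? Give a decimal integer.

-2

[0]=0x24 [1]=0xa6 [2]=0xdd [3]=0xc6 (little-endian) → word 0xc6dda624
chan:1 @ bit 0 → (0xc6dda624>>0)&0x1 = 0x0
slot:8 @ bit 1 → (0xc6dda624>>1)&0xff = 0x12
lvl:8 @ bit 9 → (0xc6dda624>>9)&0xff = 0xd3
opcode:3 @ bit 17 → (0xc6dda624>>17)&0x7 = 0x6  ←
tag:2 @ bit 20 → (0xc6dda624>>20)&0x3 = 0x1
bank:10 @ bit 22 → (0xc6dda624>>22)&0x3ff = 0x31b
opcode signed 3b, MSB=1: 6 - 8 = -2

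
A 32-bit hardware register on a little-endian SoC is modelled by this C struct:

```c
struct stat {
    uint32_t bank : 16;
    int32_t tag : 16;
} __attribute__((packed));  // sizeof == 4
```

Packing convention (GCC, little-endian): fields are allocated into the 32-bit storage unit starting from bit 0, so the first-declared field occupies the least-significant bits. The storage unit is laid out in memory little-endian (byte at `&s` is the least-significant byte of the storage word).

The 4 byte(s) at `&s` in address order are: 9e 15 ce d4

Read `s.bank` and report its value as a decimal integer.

5534

[0]=0x9e [1]=0x15 [2]=0xce [3]=0xd4 (little-endian) → word 0xd4ce159e
bank:16 @ bit 0 → (0xd4ce159e>>0)&0xffff = 0x159e  ←
tag:16 @ bit 16 → (0xd4ce159e>>16)&0xffff = 0xd4ce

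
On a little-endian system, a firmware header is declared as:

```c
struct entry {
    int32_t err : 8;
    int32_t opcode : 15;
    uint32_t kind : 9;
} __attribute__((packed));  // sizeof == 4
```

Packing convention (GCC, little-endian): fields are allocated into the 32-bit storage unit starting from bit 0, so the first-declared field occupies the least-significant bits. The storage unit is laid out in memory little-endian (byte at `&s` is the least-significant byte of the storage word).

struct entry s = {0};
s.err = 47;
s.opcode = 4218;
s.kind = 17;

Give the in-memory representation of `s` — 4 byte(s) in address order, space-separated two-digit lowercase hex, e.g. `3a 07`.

2f 7a 90 08

[0+:8] err=47 & 0xff = 0x2f; word=0x0000002f
[8+:15] opcode=4218 & 0x7fff = 0x107a; word=0x00107a2f
[23+:9] kind=17 & 0x1ff = 0x11; word=0x08907a2f
word = 0x08907a2f → little-endian bytes:
  [0]=0x2f  [1]=0x7a  [2]=0x90  [3]=0x08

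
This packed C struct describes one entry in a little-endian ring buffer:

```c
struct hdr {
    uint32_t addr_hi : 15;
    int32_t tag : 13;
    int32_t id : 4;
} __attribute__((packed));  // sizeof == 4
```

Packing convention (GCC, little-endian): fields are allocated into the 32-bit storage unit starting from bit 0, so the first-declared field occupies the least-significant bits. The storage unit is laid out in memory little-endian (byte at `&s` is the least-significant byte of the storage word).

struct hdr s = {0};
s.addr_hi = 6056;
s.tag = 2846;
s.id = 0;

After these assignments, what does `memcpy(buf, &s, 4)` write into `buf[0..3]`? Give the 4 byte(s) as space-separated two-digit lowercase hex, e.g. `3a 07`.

[0+:15] addr_hi=6056 & 0x7fff = 0x17a8; word=0x000017a8
[15+:13] tag=2846 & 0x1fff = 0xb1e; word=0x058f17a8
[28+:4] id=0 & 0xf = 0x0; word=0x058f17a8
word = 0x058f17a8 → little-endian bytes:
  [0]=0xa8  [1]=0x17  [2]=0x8f  [3]=0x05

a8 17 8f 05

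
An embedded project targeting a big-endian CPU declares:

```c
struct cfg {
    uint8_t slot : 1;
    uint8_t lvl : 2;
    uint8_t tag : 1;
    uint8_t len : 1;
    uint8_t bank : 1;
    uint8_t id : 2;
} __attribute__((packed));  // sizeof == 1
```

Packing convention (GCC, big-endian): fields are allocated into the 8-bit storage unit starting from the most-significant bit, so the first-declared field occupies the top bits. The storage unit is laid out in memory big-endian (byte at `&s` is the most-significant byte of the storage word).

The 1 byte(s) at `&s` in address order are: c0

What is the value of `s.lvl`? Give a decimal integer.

[0]=0xc0 (big-endian) → word 0xc0
slot [7+:1] = (word>>7) & 0x1 = 1
lvl [5+:2] = (word>>5) & 0x3 = 2  ←
tag [4+:1] = (word>>4) & 0x1 = 0
len [3+:1] = (word>>3) & 0x1 = 0
bank [2+:1] = (word>>2) & 0x1 = 0
id [0+:2] = (word>>0) & 0x3 = 0

2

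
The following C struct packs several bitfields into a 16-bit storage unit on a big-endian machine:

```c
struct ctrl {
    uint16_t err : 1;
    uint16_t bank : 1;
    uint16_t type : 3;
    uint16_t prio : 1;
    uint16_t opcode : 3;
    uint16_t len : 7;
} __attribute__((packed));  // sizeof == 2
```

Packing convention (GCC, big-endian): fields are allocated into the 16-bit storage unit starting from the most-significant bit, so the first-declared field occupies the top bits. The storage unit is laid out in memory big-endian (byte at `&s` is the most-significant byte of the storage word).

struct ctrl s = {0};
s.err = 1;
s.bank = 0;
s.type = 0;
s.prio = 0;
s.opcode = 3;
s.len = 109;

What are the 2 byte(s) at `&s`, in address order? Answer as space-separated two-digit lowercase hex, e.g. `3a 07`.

81 ed

err (1b) val=1 bits=0x1 at bit 15: 0x8000
bank (1b) val=0 bits=0x0 at bit 14: 0x8000
type (3b) val=0 bits=0x0 at bit 11: 0x8000
prio (1b) val=0 bits=0x0 at bit 10: 0x8000
opcode (3b) val=3 bits=0x3 at bit 7: 0x8180
len (7b) val=109 bits=0x6d at bit 0: 0x81ed
word = 0x81ed → big-endian bytes:
  [0]=0x81  [1]=0xed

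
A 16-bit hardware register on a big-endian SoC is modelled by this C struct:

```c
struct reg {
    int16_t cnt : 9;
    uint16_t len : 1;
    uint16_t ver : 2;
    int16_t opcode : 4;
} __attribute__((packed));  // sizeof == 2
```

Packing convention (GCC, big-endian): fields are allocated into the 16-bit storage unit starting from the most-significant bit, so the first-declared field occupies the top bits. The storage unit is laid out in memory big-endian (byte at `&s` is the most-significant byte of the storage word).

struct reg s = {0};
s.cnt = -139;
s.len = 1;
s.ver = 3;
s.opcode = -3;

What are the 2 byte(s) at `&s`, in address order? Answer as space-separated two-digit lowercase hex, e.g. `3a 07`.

ba fd

cnt (9b) val=-139 bits=0x175 at bit 7: 0xba80
len (1b) val=1 bits=0x1 at bit 6: 0xbac0
ver (2b) val=3 bits=0x3 at bit 4: 0xbaf0
opcode (4b) val=-3 bits=0xd at bit 0: 0xbafd
word = 0xbafd → big-endian bytes:
  [0]=0xba  [1]=0xfd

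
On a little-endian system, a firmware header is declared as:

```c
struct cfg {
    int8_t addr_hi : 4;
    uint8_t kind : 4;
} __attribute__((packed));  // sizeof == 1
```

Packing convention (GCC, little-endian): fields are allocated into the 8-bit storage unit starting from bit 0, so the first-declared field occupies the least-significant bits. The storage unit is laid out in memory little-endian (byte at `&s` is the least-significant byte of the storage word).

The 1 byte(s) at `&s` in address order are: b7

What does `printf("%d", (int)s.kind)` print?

11

[0]=0xb7 (little-endian) → word 0xb7
addr_hi [0+:4] = (word>>0) & 0xf = 7
kind [4+:4] = (word>>4) & 0xf = 11  ←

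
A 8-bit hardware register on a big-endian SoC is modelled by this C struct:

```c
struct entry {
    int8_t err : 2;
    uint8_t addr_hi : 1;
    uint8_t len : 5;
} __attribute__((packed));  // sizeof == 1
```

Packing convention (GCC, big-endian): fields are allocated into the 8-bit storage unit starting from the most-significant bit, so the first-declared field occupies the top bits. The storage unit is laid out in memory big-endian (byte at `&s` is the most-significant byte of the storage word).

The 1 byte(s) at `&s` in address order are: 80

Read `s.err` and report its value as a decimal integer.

[0]=0x80 (big-endian) → word 0x80
err [6+:2] = (word>>6) & 0x3 = 2  ←
addr_hi [5+:1] = (word>>5) & 0x1 = 0
len [0+:5] = (word>>0) & 0x1f = 0
err signed 2b, MSB=1: 2 - 4 = -2

-2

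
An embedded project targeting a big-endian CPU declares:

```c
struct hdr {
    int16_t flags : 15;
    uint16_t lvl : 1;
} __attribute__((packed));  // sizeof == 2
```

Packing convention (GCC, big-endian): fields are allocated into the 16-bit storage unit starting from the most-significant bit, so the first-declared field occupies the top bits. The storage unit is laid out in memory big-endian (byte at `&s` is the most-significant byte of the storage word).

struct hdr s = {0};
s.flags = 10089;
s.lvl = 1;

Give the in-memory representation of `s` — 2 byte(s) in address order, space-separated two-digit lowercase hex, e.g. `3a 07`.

4e d3

flags:15 = 10089 → 0x2769 << 1 → word 0x4ed2
lvl:1 = 1 → 0x1 << 0 → word 0x4ed3
word = 0x4ed3 → big-endian bytes:
  [0]=0x4e  [1]=0xd3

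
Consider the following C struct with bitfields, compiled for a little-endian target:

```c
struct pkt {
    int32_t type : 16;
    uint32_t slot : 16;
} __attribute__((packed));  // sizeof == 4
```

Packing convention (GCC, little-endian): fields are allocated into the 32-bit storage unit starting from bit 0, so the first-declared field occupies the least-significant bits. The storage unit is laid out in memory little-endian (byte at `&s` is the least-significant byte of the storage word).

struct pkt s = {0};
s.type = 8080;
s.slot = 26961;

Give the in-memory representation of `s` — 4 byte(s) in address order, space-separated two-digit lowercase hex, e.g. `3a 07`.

[0+:16] type=8080 & 0xffff = 0x1f90; word=0x00001f90
[16+:16] slot=26961 & 0xffff = 0x6951; word=0x69511f90
word = 0x69511f90 → little-endian bytes:
  [0]=0x90  [1]=0x1f  [2]=0x51  [3]=0x69

90 1f 51 69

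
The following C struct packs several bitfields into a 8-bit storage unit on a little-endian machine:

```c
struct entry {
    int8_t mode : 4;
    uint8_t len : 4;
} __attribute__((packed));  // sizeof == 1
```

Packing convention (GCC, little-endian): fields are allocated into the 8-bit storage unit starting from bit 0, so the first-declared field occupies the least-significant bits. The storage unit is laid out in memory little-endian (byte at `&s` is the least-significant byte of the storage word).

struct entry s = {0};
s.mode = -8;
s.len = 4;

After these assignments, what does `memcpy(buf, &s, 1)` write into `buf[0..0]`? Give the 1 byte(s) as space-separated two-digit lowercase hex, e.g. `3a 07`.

[0+:4] mode=-8 & 0xf = 0x8; word=0x08
[4+:4] len=4 & 0xf = 0x4; word=0x48
word = 0x48 → little-endian bytes:
  [0]=0x48

48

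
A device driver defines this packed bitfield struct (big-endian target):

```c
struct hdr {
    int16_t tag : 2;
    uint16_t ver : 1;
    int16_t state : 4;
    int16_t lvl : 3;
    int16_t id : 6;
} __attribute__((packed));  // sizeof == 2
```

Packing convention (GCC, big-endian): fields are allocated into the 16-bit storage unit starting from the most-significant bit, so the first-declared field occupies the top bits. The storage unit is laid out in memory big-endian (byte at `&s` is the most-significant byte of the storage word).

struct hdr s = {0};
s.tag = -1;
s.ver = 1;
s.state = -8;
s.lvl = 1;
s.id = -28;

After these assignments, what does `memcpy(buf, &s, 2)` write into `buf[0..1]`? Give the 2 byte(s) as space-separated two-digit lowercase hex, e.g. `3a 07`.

f0 64

tag (2b) val=-1 bits=0x3 at bit 14: 0xc000
ver (1b) val=1 bits=0x1 at bit 13: 0xe000
state (4b) val=-8 bits=0x8 at bit 9: 0xf000
lvl (3b) val=1 bits=0x1 at bit 6: 0xf040
id (6b) val=-28 bits=0x24 at bit 0: 0xf064
word = 0xf064 → big-endian bytes:
  [0]=0xf0  [1]=0x64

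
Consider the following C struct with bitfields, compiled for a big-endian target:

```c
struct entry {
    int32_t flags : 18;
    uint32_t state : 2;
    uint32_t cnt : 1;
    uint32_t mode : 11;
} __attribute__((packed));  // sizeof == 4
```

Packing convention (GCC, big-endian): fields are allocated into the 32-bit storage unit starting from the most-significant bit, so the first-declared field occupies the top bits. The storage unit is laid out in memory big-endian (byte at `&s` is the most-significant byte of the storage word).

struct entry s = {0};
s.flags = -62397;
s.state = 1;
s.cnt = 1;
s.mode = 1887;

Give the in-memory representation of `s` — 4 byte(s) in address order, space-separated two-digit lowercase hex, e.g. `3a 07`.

flags (18b) val=-62397 bits=0x30c43 at bit 14: 0xc310c000
state (2b) val=1 bits=0x1 at bit 12: 0xc310d000
cnt (1b) val=1 bits=0x1 at bit 11: 0xc310d800
mode (11b) val=1887 bits=0x75f at bit 0: 0xc310df5f
word = 0xc310df5f → big-endian bytes:
  [0]=0xc3  [1]=0x10  [2]=0xdf  [3]=0x5f

c3 10 df 5f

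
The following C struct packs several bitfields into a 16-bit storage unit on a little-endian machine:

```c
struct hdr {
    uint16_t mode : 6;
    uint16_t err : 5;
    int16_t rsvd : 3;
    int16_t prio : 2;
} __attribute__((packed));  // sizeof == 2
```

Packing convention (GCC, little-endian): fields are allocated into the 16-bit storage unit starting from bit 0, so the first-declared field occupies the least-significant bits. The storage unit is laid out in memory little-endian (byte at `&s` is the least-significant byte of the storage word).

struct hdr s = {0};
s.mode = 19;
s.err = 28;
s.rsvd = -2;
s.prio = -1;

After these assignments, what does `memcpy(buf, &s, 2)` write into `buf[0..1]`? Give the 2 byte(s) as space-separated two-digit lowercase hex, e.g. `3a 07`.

[0+:6] mode=19 & 0x3f = 0x13; word=0x0013
[6+:5] err=28 & 0x1f = 0x1c; word=0x0713
[11+:3] rsvd=-2 & 0x7 = 0x6; word=0x3713
[14+:2] prio=-1 & 0x3 = 0x3; word=0xf713
word = 0xf713 → little-endian bytes:
  [0]=0x13  [1]=0xf7

13 f7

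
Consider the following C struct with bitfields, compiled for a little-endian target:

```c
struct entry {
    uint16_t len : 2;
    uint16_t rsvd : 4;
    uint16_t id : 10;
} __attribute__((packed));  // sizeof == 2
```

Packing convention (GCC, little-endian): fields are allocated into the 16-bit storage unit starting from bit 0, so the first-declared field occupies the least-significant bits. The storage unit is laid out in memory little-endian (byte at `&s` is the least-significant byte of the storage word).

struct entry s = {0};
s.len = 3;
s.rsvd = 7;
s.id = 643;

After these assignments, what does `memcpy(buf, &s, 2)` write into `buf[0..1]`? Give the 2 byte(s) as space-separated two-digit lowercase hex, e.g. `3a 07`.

df a0

[0+:2] len=3 & 0x3 = 0x3; word=0x0003
[2+:4] rsvd=7 & 0xf = 0x7; word=0x001f
[6+:10] id=643 & 0x3ff = 0x283; word=0xa0df
word = 0xa0df → little-endian bytes:
  [0]=0xdf  [1]=0xa0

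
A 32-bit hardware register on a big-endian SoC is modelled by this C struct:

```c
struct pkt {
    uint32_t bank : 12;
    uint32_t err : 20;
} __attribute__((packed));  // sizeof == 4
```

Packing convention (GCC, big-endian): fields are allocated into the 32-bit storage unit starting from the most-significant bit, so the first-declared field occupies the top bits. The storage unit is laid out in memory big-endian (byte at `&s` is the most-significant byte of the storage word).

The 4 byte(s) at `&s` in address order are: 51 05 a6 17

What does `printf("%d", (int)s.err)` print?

370199

[0]=0x51 [1]=0x05 [2]=0xa6 [3]=0x17 (big-endian) → word 0x5105a617
bank [20+:12] = (word>>20) & 0xfff = 1296
err [0+:20] = (word>>0) & 0xfffff = 370199  ←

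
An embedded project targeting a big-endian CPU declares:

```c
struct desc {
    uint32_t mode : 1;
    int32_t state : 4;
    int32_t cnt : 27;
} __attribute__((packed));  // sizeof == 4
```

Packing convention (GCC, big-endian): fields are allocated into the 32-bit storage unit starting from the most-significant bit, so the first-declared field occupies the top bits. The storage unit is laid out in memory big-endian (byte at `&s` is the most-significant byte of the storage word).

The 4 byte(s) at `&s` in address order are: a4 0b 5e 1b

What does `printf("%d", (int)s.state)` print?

4

[0]=0xa4 [1]=0x0b [2]=0x5e [3]=0x1b (big-endian) → word 0xa40b5e1b
mode [31+:1] = (word>>31) & 0x1 = 1
state [27+:4] = (word>>27) & 0xf = 4  ←
cnt [0+:27] = (word>>0) & 0x7ffffff = 67853851
state signed 4b, MSB=0: value = 4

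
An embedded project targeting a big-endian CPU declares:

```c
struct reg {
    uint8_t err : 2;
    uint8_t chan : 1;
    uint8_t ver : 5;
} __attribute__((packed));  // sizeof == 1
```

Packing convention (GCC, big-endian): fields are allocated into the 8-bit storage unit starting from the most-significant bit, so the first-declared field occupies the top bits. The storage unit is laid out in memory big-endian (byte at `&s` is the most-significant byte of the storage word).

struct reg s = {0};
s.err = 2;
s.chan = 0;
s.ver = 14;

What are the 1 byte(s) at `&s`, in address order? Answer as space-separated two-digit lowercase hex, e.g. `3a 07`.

err:2 = 2 → 0x2 << 6 → word 0x80
chan:1 = 0 → 0x0 << 5 → word 0x80
ver:5 = 14 → 0xe << 0 → word 0x8e
word = 0x8e → big-endian bytes:
  [0]=0x8e

8e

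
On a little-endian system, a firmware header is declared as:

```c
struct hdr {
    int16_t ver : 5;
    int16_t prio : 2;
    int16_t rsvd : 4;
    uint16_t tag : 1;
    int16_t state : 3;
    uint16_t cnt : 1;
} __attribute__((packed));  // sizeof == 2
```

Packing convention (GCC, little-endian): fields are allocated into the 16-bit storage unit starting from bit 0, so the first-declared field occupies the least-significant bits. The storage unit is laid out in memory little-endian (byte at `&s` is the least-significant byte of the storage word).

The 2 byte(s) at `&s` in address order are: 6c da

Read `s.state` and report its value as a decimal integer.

-3

[0]=0x6c [1]=0xda (little-endian) → word 0xda6c
ver:5 @ bit 0 → (0xda6c>>0)&0x1f = 0xc
prio:2 @ bit 5 → (0xda6c>>5)&0x3 = 0x3
rsvd:4 @ bit 7 → (0xda6c>>7)&0xf = 0x4
tag:1 @ bit 11 → (0xda6c>>11)&0x1 = 0x1
state:3 @ bit 12 → (0xda6c>>12)&0x7 = 0x5  ←
cnt:1 @ bit 15 → (0xda6c>>15)&0x1 = 0x1
state signed 3b, MSB=1: 5 - 8 = -3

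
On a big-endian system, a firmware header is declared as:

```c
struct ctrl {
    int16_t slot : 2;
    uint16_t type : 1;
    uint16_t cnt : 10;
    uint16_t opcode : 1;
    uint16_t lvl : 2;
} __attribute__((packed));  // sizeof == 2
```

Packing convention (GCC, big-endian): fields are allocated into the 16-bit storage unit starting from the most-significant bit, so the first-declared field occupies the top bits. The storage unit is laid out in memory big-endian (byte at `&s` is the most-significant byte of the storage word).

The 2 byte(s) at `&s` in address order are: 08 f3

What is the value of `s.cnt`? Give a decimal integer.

286

[0]=0x08 [1]=0xf3 (big-endian) → word 0x08f3
slot [14+:2] = (word>>14) & 0x3 = 0
type [13+:1] = (word>>13) & 0x1 = 0
cnt [3+:10] = (word>>3) & 0x3ff = 286  ←
opcode [2+:1] = (word>>2) & 0x1 = 0
lvl [0+:2] = (word>>0) & 0x3 = 3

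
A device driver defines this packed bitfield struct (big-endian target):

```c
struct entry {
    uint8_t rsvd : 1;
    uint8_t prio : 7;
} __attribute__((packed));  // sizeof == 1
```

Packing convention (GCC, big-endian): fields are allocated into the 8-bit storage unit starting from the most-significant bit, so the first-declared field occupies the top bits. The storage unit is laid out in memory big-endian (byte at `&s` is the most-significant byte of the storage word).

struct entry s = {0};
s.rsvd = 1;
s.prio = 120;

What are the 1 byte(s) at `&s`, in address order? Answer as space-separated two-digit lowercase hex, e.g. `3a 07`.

rsvd:1 = 1 → 0x1 << 7 → word 0x80
prio:7 = 120 → 0x78 << 0 → word 0xf8
word = 0xf8 → big-endian bytes:
  [0]=0xf8

f8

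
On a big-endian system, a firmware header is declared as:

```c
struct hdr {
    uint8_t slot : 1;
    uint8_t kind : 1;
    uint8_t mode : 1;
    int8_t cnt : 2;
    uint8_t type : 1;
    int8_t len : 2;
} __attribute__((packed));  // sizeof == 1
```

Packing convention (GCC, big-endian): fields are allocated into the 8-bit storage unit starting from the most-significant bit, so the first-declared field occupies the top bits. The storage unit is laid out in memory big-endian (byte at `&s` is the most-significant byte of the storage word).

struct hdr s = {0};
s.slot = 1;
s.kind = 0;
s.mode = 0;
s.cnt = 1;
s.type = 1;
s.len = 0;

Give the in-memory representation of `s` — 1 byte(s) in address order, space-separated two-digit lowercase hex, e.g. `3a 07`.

8c

slot:1 = 1 → 0x1 << 7 → word 0x80
kind:1 = 0 → 0x0 << 6 → word 0x80
mode:1 = 0 → 0x0 << 5 → word 0x80
cnt:2 = 1 → 0x1 << 3 → word 0x88
type:1 = 1 → 0x1 << 2 → word 0x8c
len:2 = 0 → 0x0 << 0 → word 0x8c
word = 0x8c → big-endian bytes:
  [0]=0x8c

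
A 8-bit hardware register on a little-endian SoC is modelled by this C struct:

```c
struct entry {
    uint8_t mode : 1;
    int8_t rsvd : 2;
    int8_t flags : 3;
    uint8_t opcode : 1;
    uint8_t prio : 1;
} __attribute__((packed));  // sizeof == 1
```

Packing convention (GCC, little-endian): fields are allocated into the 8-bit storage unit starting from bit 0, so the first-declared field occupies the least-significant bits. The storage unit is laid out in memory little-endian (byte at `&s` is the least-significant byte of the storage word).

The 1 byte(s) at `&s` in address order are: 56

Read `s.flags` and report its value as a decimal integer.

[0]=0x56 (little-endian) → word 0x56
mode [0+:1] = (word>>0) & 0x1 = 0
rsvd [1+:2] = (word>>1) & 0x3 = 3
flags [3+:3] = (word>>3) & 0x7 = 2  ←
opcode [6+:1] = (word>>6) & 0x1 = 1
prio [7+:1] = (word>>7) & 0x1 = 0
flags signed 3b, MSB=0: value = 2

2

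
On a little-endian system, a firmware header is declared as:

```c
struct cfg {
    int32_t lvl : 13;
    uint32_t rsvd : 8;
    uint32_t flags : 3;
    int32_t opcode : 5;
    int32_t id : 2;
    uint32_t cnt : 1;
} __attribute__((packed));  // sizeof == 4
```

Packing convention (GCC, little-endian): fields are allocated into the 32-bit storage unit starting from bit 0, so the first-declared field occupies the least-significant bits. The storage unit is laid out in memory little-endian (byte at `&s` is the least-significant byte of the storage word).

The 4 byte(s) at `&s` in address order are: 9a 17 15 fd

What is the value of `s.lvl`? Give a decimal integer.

[0]=0x9a [1]=0x17 [2]=0x15 [3]=0xfd (little-endian) → word 0xfd15179a
lvl:13 @ bit 0 → (0xfd15179a>>0)&0x1fff = 0x179a  ←
rsvd:8 @ bit 13 → (0xfd15179a>>13)&0xff = 0xa8
flags:3 @ bit 21 → (0xfd15179a>>21)&0x7 = 0x0
opcode:5 @ bit 24 → (0xfd15179a>>24)&0x1f = 0x1d
id:2 @ bit 29 → (0xfd15179a>>29)&0x3 = 0x3
cnt:1 @ bit 31 → (0xfd15179a>>31)&0x1 = 0x1
lvl signed 13b, MSB=1: 6042 - 8192 = -2150

-2150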